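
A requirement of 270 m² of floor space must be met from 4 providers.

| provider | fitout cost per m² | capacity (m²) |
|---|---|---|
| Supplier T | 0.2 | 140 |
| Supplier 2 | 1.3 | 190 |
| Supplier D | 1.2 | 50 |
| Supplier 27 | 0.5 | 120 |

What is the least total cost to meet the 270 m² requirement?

Cheapest first:
Supplier T at 0.2: take all 140 m² — 130 still needed.
Supplier 27 (0.5): use full 120 — 10 m² to go.
Supplier D at 1.2: take 10 of its 50 — requirement met.
Supplier 2: unused.
Cost = 140×0.2 + 120×0.5 + 10×1.2 = 100.

100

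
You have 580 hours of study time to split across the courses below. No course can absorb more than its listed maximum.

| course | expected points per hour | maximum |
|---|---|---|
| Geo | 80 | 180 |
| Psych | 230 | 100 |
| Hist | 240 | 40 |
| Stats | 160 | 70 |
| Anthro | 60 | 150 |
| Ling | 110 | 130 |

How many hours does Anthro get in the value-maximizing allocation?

60

Highest expected points per hour first: Hist 240 > Psych 230 > Stats 160 > Ling 110 > Geo 80 > Anthro 60.
Hist takes 40 to reach its cap of 40 → 540 left.
Psych: +100 to 100 (cap) → 440 left.
Stats takes 70 to reach its cap of 70 → 370 left.
Ling takes 130 to reach its cap of 130 → 240 left.
Geo: +180 to 180 (cap) → 60 left.
Anthro has room for 150 but only 60 remain, so it gets 60.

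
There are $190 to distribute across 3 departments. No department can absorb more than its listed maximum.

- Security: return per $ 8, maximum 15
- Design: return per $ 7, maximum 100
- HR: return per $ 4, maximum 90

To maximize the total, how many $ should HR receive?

Rank by return per $: Security 8 > Design 7 > HR 4.
Security takes 15 to reach its cap of 15 ; 175 left.
Design takes 100 to reach its cap of 100 ; 75 left.
Only 75 left; HR takes them to reach 75.

75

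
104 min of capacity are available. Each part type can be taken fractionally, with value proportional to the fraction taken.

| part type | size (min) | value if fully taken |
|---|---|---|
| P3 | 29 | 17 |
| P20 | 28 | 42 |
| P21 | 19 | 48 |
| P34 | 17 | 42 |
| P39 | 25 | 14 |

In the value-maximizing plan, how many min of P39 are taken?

Best value per unit of size first: P21 48/19≈2.53, P34 42/17≈2.47, P20 42/28≈1.5, P3 17/29≈0.586, P39 14/25≈0.56.
Take all of P21 (19 min, value 48) → 85 min left.
Take all of P34 (17 min, value 42) → 68 min left.
P20: take in full, 28 min for value 42 → 40 left.
P3: take in full, 29 min for value 17 → 11 left.
Only 11 min remain; take 11/25 of P39 for value 14×11/25 = 6.16.

11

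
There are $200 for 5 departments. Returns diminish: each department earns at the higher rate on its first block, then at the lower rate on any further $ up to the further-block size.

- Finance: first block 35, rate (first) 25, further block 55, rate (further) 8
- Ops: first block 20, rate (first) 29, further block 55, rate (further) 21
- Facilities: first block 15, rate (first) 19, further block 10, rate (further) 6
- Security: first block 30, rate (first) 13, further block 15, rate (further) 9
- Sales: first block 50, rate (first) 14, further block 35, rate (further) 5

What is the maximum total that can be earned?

3920

Rank every tier by rate: Ops/T1 29 > Finance/T1 25 > Ops/T2 21 > Facilities/T1 19 > Sales/T1 14 > Security/T1 13 > Security/T2 9 > Finance/T2 8 > Facilities/T2 6 > Sales/T2 5.
Ops/T1 (29): +20 — 180 left.
Finance T1 at 25: fill all 35 — 145 left.
Fill Ops T2 block (55 at 21) — 90 left.
Fill Facilities T1 block (15 at 19) — 75 left.
Fill Sales T1 block (50 at 14) — 25 left.
Security T1 at 13: only 25 left, fill 25.
Total = 29×20 + 25×35 + 21×55 + 19×15 + 14×50 + 13×25 = 3920.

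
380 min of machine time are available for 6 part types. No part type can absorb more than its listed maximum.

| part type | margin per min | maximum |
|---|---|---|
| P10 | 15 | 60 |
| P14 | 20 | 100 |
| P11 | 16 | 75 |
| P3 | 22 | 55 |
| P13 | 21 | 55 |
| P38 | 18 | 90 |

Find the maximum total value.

Highest margin per min first: P3 22 > P13 21 > P14 20 > P38 18 > P11 16 > P10 15.
P3: +55 to 55 (cap) — 325 left.
P13 takes 55 to reach its cap of 55 — 270 left.
P14 takes 100 to reach its cap of 100 — 170 left.
P38: +90 to 90 (cap) — 80 left.
P11 takes 75 to reach its cap of 75 — 5 left.
P10 has room for 60 but only 5 remain, so it gets 5.
Total = 15×5 + 20×100 + 16×75 + 22×55 + 21×55 + 18×90 = 7260.

7260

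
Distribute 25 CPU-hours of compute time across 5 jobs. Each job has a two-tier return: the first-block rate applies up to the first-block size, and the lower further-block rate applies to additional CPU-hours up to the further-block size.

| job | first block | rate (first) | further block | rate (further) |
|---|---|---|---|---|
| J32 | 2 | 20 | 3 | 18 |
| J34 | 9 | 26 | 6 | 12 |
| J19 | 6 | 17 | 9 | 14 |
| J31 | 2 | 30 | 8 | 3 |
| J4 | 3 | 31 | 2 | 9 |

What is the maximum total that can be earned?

583

Order all 10 blocks by rate: J4/first 31 > J31/first 30 > J34/first 26 > J32/first 20 > J32/second 18 > J19/first 17 > J19/second 14 > J34/second 12 > J4/second 9 > J31/second 3.
J4/first (31): +3 → 22 left.
J31 first at 30: fill all 2 → 20 left.
J34 first at 26: fill all 9 → 11 left.
J32/first (20): +2 → 9 left.
J32 second at 18: fill all 3 → 6 left.
J19 first at 17: fill all 6 → 0 left.
Total = 31×3 + 30×2 + 26×9 + 20×2 + 18×3 + 17×6 = 583.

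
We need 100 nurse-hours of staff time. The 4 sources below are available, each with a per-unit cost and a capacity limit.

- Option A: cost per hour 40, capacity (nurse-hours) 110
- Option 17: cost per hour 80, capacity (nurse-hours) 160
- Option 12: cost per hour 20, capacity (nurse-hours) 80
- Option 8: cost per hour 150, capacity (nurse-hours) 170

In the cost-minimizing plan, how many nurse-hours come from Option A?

Cheapest first:
Option 12 (20): use full 80 — 20 nurse-hours to go.
Option A (40): take the remaining 20 — done.
Option 17, Option 8: unused.

20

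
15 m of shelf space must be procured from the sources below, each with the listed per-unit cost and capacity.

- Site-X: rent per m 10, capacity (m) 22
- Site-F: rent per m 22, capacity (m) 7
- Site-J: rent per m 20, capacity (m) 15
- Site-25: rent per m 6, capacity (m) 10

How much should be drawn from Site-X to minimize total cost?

Cheapest first:
Site-25 (6): use full 10 — 5 m to go.
Take 5 from Site-X at 10 to finish.
Site-J, Site-F: unused.

5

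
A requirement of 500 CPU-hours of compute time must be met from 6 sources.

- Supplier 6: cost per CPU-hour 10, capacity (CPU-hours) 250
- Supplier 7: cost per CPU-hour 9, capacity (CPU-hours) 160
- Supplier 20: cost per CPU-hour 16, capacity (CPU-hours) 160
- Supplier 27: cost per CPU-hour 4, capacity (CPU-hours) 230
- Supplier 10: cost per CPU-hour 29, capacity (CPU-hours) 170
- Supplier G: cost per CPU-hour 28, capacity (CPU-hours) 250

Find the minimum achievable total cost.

Use sources in increasing cost order.
Supplier 27 (4): use full 230 → 270 CPU-hours to go.
Supplier 7 at 9: take all 160 CPU-hours → 110 still needed.
Supplier 6 (10): take the remaining 110 → done.
Supplier 20, Supplier G, Supplier 10: unused.
Cost = 230×4 + 160×9 + 110×10 = 3460.

3460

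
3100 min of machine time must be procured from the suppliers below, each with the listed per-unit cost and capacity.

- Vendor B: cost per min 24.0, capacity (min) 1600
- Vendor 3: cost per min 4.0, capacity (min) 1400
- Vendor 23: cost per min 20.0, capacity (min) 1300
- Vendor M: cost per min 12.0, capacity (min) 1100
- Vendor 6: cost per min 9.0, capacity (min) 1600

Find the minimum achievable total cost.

21200

Cheapest first:
Take 1400 from Vendor 3 at 4.0 — need 1700 more.
Vendor 6 at 9.0: take all 1600 min — 100 still needed.
Vendor M (12.0): take the remaining 100 — done.
Vendor 23, Vendor B: unused.
Cost = 1400×4.0 + 1600×9.0 + 100×12.0 = 21200.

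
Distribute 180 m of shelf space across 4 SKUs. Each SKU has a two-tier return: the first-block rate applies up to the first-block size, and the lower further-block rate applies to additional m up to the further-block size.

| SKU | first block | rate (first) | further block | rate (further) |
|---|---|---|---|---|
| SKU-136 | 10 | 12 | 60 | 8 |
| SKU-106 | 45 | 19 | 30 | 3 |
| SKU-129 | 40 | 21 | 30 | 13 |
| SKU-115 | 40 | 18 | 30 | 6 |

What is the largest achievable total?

3045

Treat each block as its own option and order by rate: SKU-129/tier1 21 > SKU-106/tier1 19 > SKU-115/tier1 18 > SKU-129/tier2 13 > SKU-136/tier1 12 > SKU-136/tier2 8 > SKU-115/tier2 6 > SKU-106/tier2 3.
Fill SKU-129 tier1 block (40 at 21) → 140 left.
SKU-106/tier1 (19): +45 → 95 left.
Fill SKU-115 tier1 block (40 at 18) → 55 left.
Fill SKU-129 tier2 block (30 at 13) → 25 left.
Fill SKU-136 tier1 block (10 at 12) → 15 left.
SKU-136 tier2 at 8: only 15 left, fill 15.
Total = 21×40 + 19×45 + 18×40 + 13×30 + 12×10 + 8×15 = 3045.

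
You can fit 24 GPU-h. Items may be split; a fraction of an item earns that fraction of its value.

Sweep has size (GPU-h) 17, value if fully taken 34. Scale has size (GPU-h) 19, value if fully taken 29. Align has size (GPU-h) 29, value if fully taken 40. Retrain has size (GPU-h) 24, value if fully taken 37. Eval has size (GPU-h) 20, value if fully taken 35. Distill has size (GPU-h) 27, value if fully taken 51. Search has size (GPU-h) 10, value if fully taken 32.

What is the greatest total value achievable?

60

Sort by value density: Search 32/10≈3.2, Sweep 34/17≈2, Distill 51/27≈1.89, Eval 35/20≈1.75, Retrain 37/24≈1.54, Scale 29/19≈1.53, Align 40/29≈1.38.
Take all of Search (10 GPU-h, value 32) — 14 GPU-h left.
Only 14 GPU-h remain; take 14/17 of Sweep for value 34×14/17 = 28.
Total value = 60.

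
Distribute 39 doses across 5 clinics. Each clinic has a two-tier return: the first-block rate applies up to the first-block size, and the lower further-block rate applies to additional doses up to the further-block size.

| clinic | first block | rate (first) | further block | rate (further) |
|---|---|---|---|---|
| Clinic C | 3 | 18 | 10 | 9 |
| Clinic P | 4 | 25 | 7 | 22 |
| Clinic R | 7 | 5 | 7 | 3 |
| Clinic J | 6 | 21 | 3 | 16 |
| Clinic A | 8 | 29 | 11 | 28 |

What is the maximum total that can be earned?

974

Rank every tier by rate: Clinic A/T1 29 > Clinic A/T2 28 > Clinic P/T1 25 > Clinic P/T2 22 > Clinic J/T1 21 > Clinic C/T1 18 > Clinic J/T2 16 > Clinic C/T2 9 > Clinic R/T1 5 > Clinic R/T2 3.
Clinic A T1 at 29: fill all 8 ; 31 left.
Fill Clinic A T2 block (11 at 28) ; 20 left.
Fill Clinic P T1 block (4 at 25) ; 16 left.
Clinic P T2 at 22: fill all 7 ; 9 left.
Fill Clinic J T1 block (6 at 21) ; 3 left.
Clinic C T1 at 18: fill all 3 ; 0 left.
Total = 29×8 + 28×11 + 25×4 + 22×7 + 21×6 + 18×3 = 974.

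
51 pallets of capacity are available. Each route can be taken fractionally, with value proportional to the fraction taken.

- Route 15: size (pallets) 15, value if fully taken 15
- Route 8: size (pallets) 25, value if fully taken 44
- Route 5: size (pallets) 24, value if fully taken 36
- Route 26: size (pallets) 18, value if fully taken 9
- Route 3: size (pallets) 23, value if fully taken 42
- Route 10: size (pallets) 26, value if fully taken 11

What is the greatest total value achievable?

90.5

Sort by value density: Route 3 42/23≈1.83, Route 8 44/25≈1.76, Route 5 36/24≈1.5, Route 15 15/15≈1, Route 26 9/18≈0.5, Route 10 11/26≈0.423.
Take all of Route 3 (23 pallets, value 42) ; 28 pallets left.
Take all of Route 8 (25 pallets, value 44) ; 3 pallets left.
3 pallets left: a 3/24 share of Route 5 gives 36×3/24 = 4.5.
Total value = 90.5.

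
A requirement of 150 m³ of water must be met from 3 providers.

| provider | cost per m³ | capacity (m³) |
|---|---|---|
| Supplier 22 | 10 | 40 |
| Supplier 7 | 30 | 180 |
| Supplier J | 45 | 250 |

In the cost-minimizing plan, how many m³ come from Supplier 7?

110

Use providers in increasing cost order.
Supplier 22 (10): use full 40 — 110 m³ to go.
Supplier 7 (30): take the remaining 110 — done.
Supplier J: unused.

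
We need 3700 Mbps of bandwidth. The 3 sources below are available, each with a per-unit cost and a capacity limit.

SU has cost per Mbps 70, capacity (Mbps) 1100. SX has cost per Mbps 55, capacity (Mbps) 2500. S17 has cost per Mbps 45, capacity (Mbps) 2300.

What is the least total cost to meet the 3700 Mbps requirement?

180500

Use sources in increasing cost order.
S17 at 45: take all 2300 Mbps ; 1400 still needed.
SX (55): take the remaining 1400 ; done.
SU: unused.
Cost = 2300×45 + 1400×55 = 180500.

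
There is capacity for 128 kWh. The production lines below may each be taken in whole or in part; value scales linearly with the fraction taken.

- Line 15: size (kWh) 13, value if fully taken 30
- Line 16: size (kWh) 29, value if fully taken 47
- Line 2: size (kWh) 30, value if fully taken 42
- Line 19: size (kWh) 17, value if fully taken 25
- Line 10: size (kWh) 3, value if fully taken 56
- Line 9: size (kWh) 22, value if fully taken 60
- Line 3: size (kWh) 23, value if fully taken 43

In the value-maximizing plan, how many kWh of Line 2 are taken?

Best value per unit of size first: Line 10 56/3≈18.7, Line 9 60/22≈2.73, Line 15 30/13≈2.31, Line 3 43/23≈1.87, Line 16 47/29≈1.62, Line 19 25/17≈1.47, Line 2 42/30≈1.4.
Line 10: take in full, 3 kWh for value 56 ; 125 left.
Take all of Line 9 (22 kWh, value 60) ; 103 kWh left.
Take all of Line 15 (13 kWh, value 30) ; 90 kWh left.
Take all of Line 3 (23 kWh, value 43) ; 67 kWh left.
Take all of Line 16 (29 kWh, value 47) ; 38 kWh left.
Line 19: take in full, 17 kWh for value 25 ; 21 left.
Fill the last 21 kWh with part of Line 2: 21/30 of it earns 29.4.

21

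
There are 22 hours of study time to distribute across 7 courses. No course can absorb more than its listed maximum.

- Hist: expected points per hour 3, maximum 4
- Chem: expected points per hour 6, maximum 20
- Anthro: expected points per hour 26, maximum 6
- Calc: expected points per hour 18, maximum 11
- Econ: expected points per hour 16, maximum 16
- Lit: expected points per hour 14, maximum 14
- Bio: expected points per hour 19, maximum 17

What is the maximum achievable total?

Order the courses by expected points per hour: Anthro 26 > Bio 19 > Calc 18 > Econ 16 > Lit 14 > Chem 6 > Hist 3.
Anthro: +6 to 6 (cap) → 16 left.
Bio: +16 (room for 17) → 16. Pool exhausted.
Total = 26×6 + 19×16 = 460.

460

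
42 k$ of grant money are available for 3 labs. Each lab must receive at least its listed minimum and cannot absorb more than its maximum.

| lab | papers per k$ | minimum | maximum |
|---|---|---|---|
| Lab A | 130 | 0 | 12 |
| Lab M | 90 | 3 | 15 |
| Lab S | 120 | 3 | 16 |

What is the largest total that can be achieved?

Meeting every minimum uses 0+3+3 = 6 k$, leaving 36.
Order the labs by papers per k$: Lab A 130 > Lab S 120 > Lab M 90.
Lab A takes 12 more to reach its cap of 12 ; 24 left.
Lab S: +13 to 16 (cap) ; 11 left.
Lab M: +11 (room for 12) → 14. Pool exhausted.
Total = 130×12 + 90×14 + 120×16 = 4740.

4740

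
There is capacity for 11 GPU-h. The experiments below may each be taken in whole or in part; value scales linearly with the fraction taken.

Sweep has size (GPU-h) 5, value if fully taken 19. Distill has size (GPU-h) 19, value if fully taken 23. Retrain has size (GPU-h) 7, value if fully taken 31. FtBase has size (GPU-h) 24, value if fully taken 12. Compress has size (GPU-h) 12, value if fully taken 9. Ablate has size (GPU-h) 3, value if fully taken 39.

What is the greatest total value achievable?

73.8

Best value per unit of size first: Ablate 39/3≈13, Retrain 31/7≈4.43, Sweep 19/5≈3.8, Distill 23/19≈1.21, Compress 9/12≈0.75, FtBase 12/24≈0.5.
All 3 GPU-h of Ablate fit (value 39) ; 8 remain.
Take all of Retrain (7 GPU-h, value 31) ; 1 GPU-h left.
Fill the last 1 GPU-h with part of Sweep: 1/5 of it earns 3.8.
Total value = 73.8.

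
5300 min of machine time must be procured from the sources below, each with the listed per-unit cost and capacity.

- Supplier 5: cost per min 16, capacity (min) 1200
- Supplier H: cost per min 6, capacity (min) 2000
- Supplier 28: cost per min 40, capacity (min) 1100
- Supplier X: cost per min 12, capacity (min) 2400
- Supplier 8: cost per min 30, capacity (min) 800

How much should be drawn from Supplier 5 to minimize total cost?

900

Use sources in increasing cost order.
Supplier H at 6: take all 2000 min — 3300 still needed.
Take 2400 from Supplier X at 12 — need 900 more.
Supplier 5 at 16: take 900 of its 1200 — requirement met.
Supplier 8, Supplier 28: unused.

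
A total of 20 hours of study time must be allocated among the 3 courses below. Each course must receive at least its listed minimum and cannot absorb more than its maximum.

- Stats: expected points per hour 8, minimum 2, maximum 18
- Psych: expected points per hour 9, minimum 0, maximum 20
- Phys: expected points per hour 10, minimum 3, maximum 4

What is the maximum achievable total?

182

Meeting every minimum uses 2+0+3 = 5 hours, leaving 15.
Highest expected points per hour first: Phys 10 > Psych 9 > Stats 8.
Give Phys 1 more to hit its cap of 4 → 14 left.
Psych has room for 20 more but only 14 remain, so it gets 14.
Total = 8×2 + 9×14 + 10×4 = 182.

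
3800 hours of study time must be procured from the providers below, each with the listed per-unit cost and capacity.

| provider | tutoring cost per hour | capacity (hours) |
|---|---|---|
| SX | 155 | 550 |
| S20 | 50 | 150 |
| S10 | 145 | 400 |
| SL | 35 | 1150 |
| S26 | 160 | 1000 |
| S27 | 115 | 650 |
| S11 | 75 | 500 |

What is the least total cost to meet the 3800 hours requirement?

367250

Fill from the cheapest provider first.
SL (35): use full 1150 → 2650 hours to go.
Take 150 from S20 at 50 → need 2500 more.
S11 (75): use full 500 → 2000 hours to go.
S27 at 115: take all 650 hours → 1350 still needed.
S10 (145): use full 400 → 950 hours to go.
Take 550 from SX at 155 → need 400 more.
S26 at 160: take 400 of its 1000 → requirement met.
Cost = 1150×35 + 150×50 + 500×75 + 650×115 + 400×145 + 550×155 + 400×160 = 367250.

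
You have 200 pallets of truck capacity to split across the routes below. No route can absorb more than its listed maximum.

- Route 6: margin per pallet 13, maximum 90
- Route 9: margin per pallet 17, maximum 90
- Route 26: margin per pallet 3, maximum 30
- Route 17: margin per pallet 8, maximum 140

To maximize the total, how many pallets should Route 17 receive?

20

Order the routes by margin per pallet: Route 9 17 > Route 6 13 > Route 17 8 > Route 26 3.
Route 9 takes 90 to reach its cap of 90 → 110 left.
Route 6: +90 to 90 (cap) → 20 left.
Route 17: +20 (room for 140) → 20. Pool exhausted.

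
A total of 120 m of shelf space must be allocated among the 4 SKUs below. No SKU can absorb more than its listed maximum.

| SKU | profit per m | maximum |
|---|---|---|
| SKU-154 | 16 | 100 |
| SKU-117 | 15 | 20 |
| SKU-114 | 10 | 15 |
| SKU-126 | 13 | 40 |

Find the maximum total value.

Highest profit per m first: SKU-154 16 > SKU-117 15 > SKU-126 13 > SKU-114 10.
Give SKU-154 100 to hit its cap of 100 — 20 left.
SKU-117: +20 to 20 (cap) — 0 left.
Total = 16×100 + 15×20 = 1900.

1900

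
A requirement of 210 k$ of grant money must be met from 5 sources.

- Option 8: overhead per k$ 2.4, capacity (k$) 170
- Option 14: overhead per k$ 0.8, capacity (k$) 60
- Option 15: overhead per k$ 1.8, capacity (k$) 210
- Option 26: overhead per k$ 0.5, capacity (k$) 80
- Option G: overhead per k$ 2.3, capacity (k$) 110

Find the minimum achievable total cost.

Fill from the cheapest source first.
Option 26 (0.5): use full 80 — 130 k$ to go.
Option 14 at 0.8: take all 60 k$ — 70 still needed.
Option 15 (1.8): take the remaining 70 — done.
Option G, Option 8: unused.
Cost = 80×0.5 + 60×0.8 + 70×1.8 = 214.

214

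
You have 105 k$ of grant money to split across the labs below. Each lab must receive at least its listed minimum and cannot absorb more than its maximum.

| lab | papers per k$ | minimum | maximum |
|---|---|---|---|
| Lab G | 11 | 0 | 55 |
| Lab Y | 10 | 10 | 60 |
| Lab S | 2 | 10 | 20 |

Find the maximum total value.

1025

Meeting every minimum uses 0+10+10 = 20 k$, leaving 85.
Rank by papers per k$: Lab G 11 > Lab Y 10 > Lab S 2.
Lab G takes 55 more to reach its cap of 55 ; 30 left.
Lab Y: +30 (room for 50) → 40. Pool exhausted.
Total = 11×55 + 10×40 + 2×10 = 1025.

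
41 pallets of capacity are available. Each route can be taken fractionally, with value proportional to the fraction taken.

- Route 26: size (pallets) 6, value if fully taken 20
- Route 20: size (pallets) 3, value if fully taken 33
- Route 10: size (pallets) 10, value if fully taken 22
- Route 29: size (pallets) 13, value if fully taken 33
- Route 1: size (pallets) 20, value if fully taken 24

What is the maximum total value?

Best value per unit of size first: Route 20 33/3≈11, Route 26 20/6≈3.33, Route 29 33/13≈2.54, Route 10 22/10≈2.2, Route 1 24/20≈1.2.
All 3 pallets of Route 20 fit (value 33) → 38 remain.
All 6 pallets of Route 26 fit (value 20) → 32 remain.
All 13 pallets of Route 29 fit (value 33) → 19 remain.
All 10 pallets of Route 10 fit (value 22) → 9 remain.
Only 9 pallets remain; take 9/20 of Route 1 for value 24×9/20 = 10.8.
Total value = 118.8.

118.8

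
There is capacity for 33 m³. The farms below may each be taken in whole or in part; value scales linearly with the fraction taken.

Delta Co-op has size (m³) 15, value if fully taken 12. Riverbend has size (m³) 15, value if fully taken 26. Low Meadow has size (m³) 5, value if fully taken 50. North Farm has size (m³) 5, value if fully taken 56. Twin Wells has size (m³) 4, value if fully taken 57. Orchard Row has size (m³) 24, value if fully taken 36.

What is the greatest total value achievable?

195

Sort by value density: Twin Wells 57/4≈14.2, North Farm 56/5≈11.2, Low Meadow 50/5≈10, Riverbend 26/15≈1.73, Orchard Row 36/24≈1.5, Delta Co-op 12/15≈0.8.
All 4 m³ of Twin Wells fit (value 57) → 29 remain.
North Farm: take in full, 5 m³ for value 56 → 24 left.
Take all of Low Meadow (5 m³, value 50) → 19 m³ left.
All 15 m³ of Riverbend fit (value 26) → 4 remain.
Fill the last 4 m³ with part of Orchard Row: 4/24 of it earns 6.
Total value = 195.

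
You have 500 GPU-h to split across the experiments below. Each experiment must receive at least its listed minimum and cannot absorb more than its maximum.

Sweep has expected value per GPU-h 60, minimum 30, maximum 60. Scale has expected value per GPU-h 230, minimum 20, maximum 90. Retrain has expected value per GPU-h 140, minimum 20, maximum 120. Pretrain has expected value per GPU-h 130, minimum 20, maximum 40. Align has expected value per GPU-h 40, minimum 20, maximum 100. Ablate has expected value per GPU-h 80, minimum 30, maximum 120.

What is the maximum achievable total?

Meeting every minimum uses 30+20+20+20+20+30 = 140 GPU-h, leaving 360.
Highest expected value per GPU-h first: Scale 230 > Retrain 140 > Pretrain 130 > Ablate 80 > Sweep 60 > Align 40.
Scale: +70 to 90 (cap) → 290 left.
Give Retrain 100 more to hit its cap of 120 → 190 left.
Pretrain takes 20 more to reach its cap of 40 → 170 left.
Give Ablate 90 more to hit its cap of 120 → 80 left.
Sweep: +30 to 60 (cap) → 50 left.
Only 50 left; Align takes them to reach 70.
Total = 60×60 + 230×90 + 140×120 + 130×40 + 40×70 + 80×120 = 58700.

58700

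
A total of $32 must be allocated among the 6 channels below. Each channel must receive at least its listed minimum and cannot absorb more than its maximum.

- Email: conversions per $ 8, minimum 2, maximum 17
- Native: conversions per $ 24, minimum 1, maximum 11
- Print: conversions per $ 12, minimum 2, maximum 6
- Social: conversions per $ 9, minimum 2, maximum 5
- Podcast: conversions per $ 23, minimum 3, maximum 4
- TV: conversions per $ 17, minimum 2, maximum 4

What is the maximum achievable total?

Meeting every minimum uses 2+1+2+2+3+2 = 12 $, leaving 20.
Order the channels by conversions per $: Native 24 > Podcast 23 > TV 17 > Print 12 > Social 9 > Email 8.
Native takes 10 more to reach its cap of 11 — 10 left.
Podcast takes 1 more to reach its cap of 4 — 9 left.
TV takes 2 more to reach its cap of 4 — 7 left.
Print: +4 to 6 (cap) — 3 left.
Give Social 3 more to hit its cap of 5 — 0 left.
Total = 8×2 + 24×11 + 12×6 + 9×5 + 23×4 + 17×4 = 557.

557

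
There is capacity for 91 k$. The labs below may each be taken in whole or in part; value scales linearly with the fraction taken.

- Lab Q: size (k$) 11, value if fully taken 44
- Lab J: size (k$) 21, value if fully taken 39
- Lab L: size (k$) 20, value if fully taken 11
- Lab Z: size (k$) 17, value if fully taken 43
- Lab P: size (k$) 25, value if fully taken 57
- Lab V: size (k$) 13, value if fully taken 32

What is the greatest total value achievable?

217.2

Best value per unit of size first: Lab Q 44/11≈4, Lab Z 43/17≈2.53, Lab V 32/13≈2.46, Lab P 57/25≈2.28, Lab J 39/21≈1.86, Lab L 11/20≈0.55.
Lab Q: take in full, 11 k$ for value 44 → 80 left.
All 17 k$ of Lab Z fit (value 43) → 63 remain.
Lab V: take in full, 13 k$ for value 32 → 50 left.
All 25 k$ of Lab P fit (value 57) → 25 remain.
Lab J: take in full, 21 k$ for value 39 → 4 left.
Only 4 k$ remain; take 4/20 of Lab L for value 11×4/20 = 2.2.
Total value = 217.2.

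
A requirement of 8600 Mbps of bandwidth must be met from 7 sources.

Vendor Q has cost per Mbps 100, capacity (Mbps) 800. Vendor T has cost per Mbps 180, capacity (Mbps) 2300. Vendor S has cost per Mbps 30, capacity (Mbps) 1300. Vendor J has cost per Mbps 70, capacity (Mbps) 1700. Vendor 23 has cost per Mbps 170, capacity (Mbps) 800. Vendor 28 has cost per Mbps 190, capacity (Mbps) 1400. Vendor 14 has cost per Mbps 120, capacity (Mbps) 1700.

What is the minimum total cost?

Cheapest first:
Vendor S (30): use full 1300 ; 7300 Mbps to go.
Take 1700 from Vendor J at 70 ; need 5600 more.
Vendor Q (100): use full 800 ; 4800 Mbps to go.
Vendor 14 (120): use full 1700 ; 3100 Mbps to go.
Vendor 23 at 170: take all 800 Mbps ; 2300 still needed.
Vendor T (180): use full 2300 ; 0 Mbps to go.
Vendor 28: unused.
Cost = 1300×30 + 1700×70 + 800×100 + 1700×120 + 800×170 + 2300×180 = 992000.

992000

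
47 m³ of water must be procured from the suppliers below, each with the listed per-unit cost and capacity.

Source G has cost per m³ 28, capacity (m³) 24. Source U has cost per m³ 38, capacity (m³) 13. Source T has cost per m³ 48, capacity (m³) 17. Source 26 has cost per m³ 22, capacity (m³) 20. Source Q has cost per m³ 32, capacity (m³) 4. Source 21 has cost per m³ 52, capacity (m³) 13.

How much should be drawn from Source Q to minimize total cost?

Cheapest first:
Source 26 (22): use full 20 ; 27 m³ to go.
Source G at 28: take all 24 m³ ; 3 still needed.
Source Q at 32: take 3 of its 4 ; requirement met.
Source U, Source T, Source 21: unused.

3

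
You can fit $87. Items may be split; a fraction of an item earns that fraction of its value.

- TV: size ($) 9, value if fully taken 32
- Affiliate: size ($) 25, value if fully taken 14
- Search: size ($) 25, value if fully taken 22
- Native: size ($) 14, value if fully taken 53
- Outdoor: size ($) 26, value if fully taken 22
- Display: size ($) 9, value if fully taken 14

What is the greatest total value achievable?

145.24

Rank by value-to-size ratio: Native 53/14≈3.79, TV 32/9≈3.56, Display 14/9≈1.56, Search 22/25≈0.88, Outdoor 22/26≈0.846, Affiliate 14/25≈0.56.
Native: take in full, 14 $ for value 53 → 73 left.
Take all of TV (9 $, value 32) → 64 $ left.
All 9 $ of Display fit (value 14) → 55 remain.
All 25 $ of Search fit (value 22) → 30 remain.
Take all of Outdoor (26 $, value 22) → 4 $ left.
Only 4 $ remain; take 4/25 of Affiliate for value 14×4/25 = 2.24.
Total value = 145.24.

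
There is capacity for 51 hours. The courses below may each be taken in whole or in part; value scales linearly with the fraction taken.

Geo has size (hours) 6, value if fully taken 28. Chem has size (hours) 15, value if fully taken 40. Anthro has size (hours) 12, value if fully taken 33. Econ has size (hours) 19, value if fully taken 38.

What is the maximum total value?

137

Sort by value density: Geo 28/6≈4.67, Anthro 33/12≈2.75, Chem 40/15≈2.67, Econ 38/19≈2.
Geo: take in full, 6 hours for value 28 → 45 left.
Take all of Anthro (12 hours, value 33) → 33 hours left.
All 15 hours of Chem fit (value 40) → 18 remain.
18 hours left: a 18/19 share of Econ gives 38×18/19 = 36.
Total value = 137.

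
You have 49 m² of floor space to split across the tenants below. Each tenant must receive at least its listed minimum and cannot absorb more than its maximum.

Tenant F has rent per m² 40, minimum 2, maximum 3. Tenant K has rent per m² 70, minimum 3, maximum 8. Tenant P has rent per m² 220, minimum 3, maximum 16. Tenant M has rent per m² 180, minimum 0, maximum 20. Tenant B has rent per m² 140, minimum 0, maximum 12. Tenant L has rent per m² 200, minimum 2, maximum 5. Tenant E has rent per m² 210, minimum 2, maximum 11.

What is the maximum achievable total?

9280

Meeting every minimum uses 2+3+3+0+0+2+2 = 12 m², leaving 37.
Highest rent per m² first: Tenant P 220 > Tenant E 210 > Tenant L 200 > Tenant M 180 > Tenant B 140 > Tenant K 70 > Tenant F 40.
Tenant P: +13 to 16 (cap) ; 24 left.
Tenant E: +9 to 11 (cap) ; 15 left.
Tenant L: +3 to 5 (cap) ; 12 left.
Only 12 left; Tenant M takes them to reach 12.
Total = 40×2 + 70×3 + 220×16 + 180×12 + 200×5 + 210×11 = 9280.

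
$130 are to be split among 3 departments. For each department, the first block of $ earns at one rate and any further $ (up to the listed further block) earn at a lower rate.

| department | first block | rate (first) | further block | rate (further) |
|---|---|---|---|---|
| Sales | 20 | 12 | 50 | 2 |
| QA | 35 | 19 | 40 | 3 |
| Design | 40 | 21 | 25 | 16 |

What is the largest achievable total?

Order all 6 blocks by rate: Design/tier1 21 > QA/tier1 19 > Design/tier2 16 > Sales/tier1 12 > QA/tier2 3 > Sales/tier2 2.
Design/tier1 (21): +40 → 90 left.
QA/tier1 (19): +35 → 55 left.
Design tier2 at 16: fill all 25 → 30 left.
Fill Sales tier1 block (20 at 12) → 10 left.
10 remain; put them into QA tier2 at 3.
Total = 21×40 + 19×35 + 16×25 + 12×20 + 3×10 = 2175.

2175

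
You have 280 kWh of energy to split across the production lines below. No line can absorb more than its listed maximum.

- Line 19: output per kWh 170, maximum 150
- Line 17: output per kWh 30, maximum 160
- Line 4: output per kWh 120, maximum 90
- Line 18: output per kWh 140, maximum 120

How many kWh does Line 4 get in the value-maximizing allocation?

Rank by output per kWh: Line 19 170 > Line 18 140 > Line 4 120 > Line 17 30.
Line 19 takes 150 to reach its cap of 150 → 130 left.
Give Line 18 120 to hit its cap of 120 → 10 left.
Line 4 has room for 90 but only 10 remain, so it gets 10.

10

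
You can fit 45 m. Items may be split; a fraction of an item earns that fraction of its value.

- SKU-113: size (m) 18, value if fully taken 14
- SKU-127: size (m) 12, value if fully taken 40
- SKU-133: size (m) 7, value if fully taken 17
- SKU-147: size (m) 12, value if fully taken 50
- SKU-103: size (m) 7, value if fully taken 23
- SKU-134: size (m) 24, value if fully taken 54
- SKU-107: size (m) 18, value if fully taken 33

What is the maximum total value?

Sort by value density: SKU-147 50/12≈4.17, SKU-127 40/12≈3.33, SKU-103 23/7≈3.29, SKU-133 17/7≈2.43, SKU-134 54/24≈2.25, SKU-107 33/18≈1.83, SKU-113 14/18≈0.778.
SKU-147: take in full, 12 m for value 50 → 33 left.
SKU-127: take in full, 12 m for value 40 → 21 left.
Take all of SKU-103 (7 m, value 23) → 14 m left.
Take all of SKU-133 (7 m, value 17) → 7 m left.
Fill the last 7 m with part of SKU-134: 7/24 of it earns 15.75.
Total value = 145.75.

145.75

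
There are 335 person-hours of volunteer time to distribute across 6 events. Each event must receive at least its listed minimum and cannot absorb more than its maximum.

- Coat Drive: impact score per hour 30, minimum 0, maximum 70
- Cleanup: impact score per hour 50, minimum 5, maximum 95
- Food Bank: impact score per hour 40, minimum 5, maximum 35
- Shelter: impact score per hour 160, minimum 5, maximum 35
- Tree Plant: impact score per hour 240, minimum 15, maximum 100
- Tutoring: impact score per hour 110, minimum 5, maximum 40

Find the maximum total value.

Meeting every minimum uses 0+5+5+5+15+5 = 35 person-hours, leaving 300.
Order the events by impact score per hour: Tree Plant 240 > Shelter 160 > Tutoring 110 > Cleanup 50 > Food Bank 40 > Coat Drive 30.
Tree Plant takes 85 more to reach its cap of 100 ; 215 left.
Shelter: +30 to 35 (cap) ; 185 left.
Tutoring: +35 to 40 (cap) ; 150 left.
Give Cleanup 90 more to hit its cap of 95 ; 60 left.
Give Food Bank 30 more to hit its cap of 35 ; 30 left.
Coat Drive: +30 (room for 70) → 30. Pool exhausted.
Total = 30×30 + 50×95 + 40×35 + 160×35 + 240×100 + 110×40 = 41050.

41050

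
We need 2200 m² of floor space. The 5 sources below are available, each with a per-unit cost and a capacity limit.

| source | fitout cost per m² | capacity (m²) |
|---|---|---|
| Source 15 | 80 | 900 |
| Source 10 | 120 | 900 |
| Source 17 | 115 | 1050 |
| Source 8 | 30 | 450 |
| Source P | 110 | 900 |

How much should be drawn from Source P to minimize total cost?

850

Cheapest first:
Source 8 (30): use full 450 → 1750 m² to go.
Source 15 at 80: take all 900 m² → 850 still needed.
Source P (110): take the remaining 850 → done.
Source 17, Source 10: unused.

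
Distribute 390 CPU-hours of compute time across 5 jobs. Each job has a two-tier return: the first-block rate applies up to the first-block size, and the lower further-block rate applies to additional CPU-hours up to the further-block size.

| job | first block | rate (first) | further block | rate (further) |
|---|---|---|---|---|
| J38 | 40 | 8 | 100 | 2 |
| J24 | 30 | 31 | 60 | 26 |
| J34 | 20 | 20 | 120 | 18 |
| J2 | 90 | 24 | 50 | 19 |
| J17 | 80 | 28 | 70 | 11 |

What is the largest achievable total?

Rank every tier by rate: J24/tier1 31 > J17/tier1 28 > J24/tier2 26 > J2/tier1 24 > J34/tier1 20 > J2/tier2 19 > J34/tier2 18 > J17/tier2 11 > J38/tier1 8 > J38/tier2 2.
Fill J24 tier1 block (30 at 31) — 360 left.
Fill J17 tier1 block (80 at 28) — 280 left.
J24 tier2 at 26: fill all 60 — 220 left.
J2/tier1 (24): +90 — 130 left.
J34 tier1 at 20: fill all 20 — 110 left.
Fill J2 tier2 block (50 at 19) — 60 left.
J34/tier2: +60 of 120 at 18; pool empty.
Total = 31×30 + 28×80 + 26×60 + 24×90 + 20×20 + 19×50 + 18×60 = 9320.

9320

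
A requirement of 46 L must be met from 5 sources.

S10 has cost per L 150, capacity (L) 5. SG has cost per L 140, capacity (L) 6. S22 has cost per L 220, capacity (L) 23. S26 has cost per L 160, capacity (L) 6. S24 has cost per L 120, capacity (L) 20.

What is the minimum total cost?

6930

Cheapest first:
Take 20 from S24 at 120 → need 26 more.
SG (140): use full 6 → 20 L to go.
S10 (150): use full 5 → 15 L to go.
S26 (160): use full 6 → 9 L to go.
Take 9 from S22 at 220 to finish.
Cost = 20×120 + 6×140 + 5×150 + 6×160 + 9×220 = 6930.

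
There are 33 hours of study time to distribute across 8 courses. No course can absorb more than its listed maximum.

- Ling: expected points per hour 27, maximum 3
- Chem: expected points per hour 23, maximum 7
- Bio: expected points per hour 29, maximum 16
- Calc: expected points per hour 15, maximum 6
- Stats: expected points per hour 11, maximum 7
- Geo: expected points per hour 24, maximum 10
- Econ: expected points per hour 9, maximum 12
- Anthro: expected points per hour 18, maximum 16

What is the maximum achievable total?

877

Highest expected points per hour first: Bio 29 > Ling 27 > Geo 24 > Chem 23 > Anthro 18 > Calc 15 > Stats 11 > Econ 9.
Bio: +16 to 16 (cap) → 17 left.
Ling: +3 to 3 (cap) → 14 left.
Geo takes 10 to reach its cap of 10 → 4 left.
Only 4 left; Chem takes them to reach 4.
Total = 27×3 + 23×4 + 29×16 + 24×10 = 877.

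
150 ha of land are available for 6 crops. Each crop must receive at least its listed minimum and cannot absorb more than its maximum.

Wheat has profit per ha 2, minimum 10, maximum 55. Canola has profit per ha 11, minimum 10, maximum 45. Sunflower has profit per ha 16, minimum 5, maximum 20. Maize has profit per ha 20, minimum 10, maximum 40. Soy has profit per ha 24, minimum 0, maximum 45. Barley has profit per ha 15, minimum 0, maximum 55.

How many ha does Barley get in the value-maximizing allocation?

Meeting every minimum uses 10+10+5+10+0+0 = 35 ha, leaving 115.
Order the crops by profit per ha: Soy 24 > Maize 20 > Sunflower 16 > Barley 15 > Canola 11 > Wheat 2.
Soy takes 45 more to reach its cap of 45 — 70 left.
Maize takes 30 more to reach its cap of 40 — 40 left.
Give Sunflower 15 more to hit its cap of 20 — 25 left.
Only 25 left; Barley takes them to reach 25.

25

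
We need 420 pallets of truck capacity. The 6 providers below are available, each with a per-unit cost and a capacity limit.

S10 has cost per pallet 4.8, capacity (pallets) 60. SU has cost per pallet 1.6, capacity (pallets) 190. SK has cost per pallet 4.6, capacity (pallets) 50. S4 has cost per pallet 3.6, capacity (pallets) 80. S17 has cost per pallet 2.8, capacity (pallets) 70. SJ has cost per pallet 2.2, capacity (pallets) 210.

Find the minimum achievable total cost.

822

Use providers in increasing cost order.
SU (1.6): use full 190 → 230 pallets to go.
Take 210 from SJ at 2.2 → need 20 more.
S17 (2.8): take the remaining 20 → done.
S4, SK, S10: unused.
Cost = 190×1.6 + 210×2.2 + 20×2.8 = 822.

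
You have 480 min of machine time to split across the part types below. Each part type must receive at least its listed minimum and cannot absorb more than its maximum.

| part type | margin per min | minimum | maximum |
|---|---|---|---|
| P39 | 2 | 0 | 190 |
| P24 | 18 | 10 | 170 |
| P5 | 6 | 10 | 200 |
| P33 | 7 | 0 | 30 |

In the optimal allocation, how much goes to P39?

80

Meeting every minimum uses 0+10+10+0 = 20 min, leaving 460.
Order the part types by margin per min: P24 18 > P33 7 > P5 6 > P39 2.
P24: +160 to 170 (cap) ; 300 left.
P33: +30 to 30 (cap) ; 270 left.
P5 takes 190 more to reach its cap of 200 ; 80 left.
P39 has room for 190 more but only 80 remain, so it gets 80.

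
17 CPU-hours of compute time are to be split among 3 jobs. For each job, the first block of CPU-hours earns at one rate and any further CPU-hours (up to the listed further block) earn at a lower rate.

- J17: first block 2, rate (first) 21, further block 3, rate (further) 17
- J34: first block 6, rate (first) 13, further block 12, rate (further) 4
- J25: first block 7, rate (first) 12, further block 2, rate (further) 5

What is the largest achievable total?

243

Rank every tier by rate: J17/first 21 > J17/second 17 > J34/first 13 > J25/first 12 > J25/second 5 > J34/second 4.
Fill J17 first block (2 at 21) — 15 left.
J17/second (17): +3 — 12 left.
J34/first (13): +6 — 6 left.
J25/first: +6 of 7 at 12; pool empty.
Total = 21×2 + 17×3 + 13×6 + 12×6 = 243.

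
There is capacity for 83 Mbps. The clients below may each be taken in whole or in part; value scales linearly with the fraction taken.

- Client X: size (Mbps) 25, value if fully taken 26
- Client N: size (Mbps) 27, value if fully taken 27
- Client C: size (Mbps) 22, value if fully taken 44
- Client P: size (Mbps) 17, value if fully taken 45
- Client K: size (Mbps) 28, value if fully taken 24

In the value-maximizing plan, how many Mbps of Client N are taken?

19

Rank by value-to-size ratio: Client P 45/17≈2.65, Client C 44/22≈2, Client X 26/25≈1.04, Client N 27/27≈1, Client K 24/28≈0.857.
All 17 Mbps of Client P fit (value 45) → 66 remain.
Client C: take in full, 22 Mbps for value 44 → 44 left.
All 25 Mbps of Client X fit (value 26) → 19 remain.
Fill the last 19 Mbps with part of Client N: 19/27 of it earns 19.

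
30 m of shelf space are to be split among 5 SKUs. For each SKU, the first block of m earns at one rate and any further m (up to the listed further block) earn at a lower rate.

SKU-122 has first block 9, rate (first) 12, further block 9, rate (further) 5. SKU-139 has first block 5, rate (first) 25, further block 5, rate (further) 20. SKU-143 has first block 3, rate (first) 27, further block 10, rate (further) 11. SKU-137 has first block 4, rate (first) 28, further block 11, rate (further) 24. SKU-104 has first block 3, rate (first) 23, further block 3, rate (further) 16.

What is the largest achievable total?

731

Treat each block as its own option and order by rate: SKU-137/T1 28 > SKU-143/T1 27 > SKU-139/T1 25 > SKU-137/T2 24 > SKU-104/T1 23 > SKU-139/T2 20 > SKU-104/T2 16 > SKU-122/T1 12 > SKU-143/T2 11 > SKU-122/T2 5.
SKU-137/T1 (28): +4 → 26 left.
SKU-143 T1 at 27: fill all 3 → 23 left.
Fill SKU-139 T1 block (5 at 25) → 18 left.
SKU-137 T2 at 24: fill all 11 → 7 left.
SKU-104/T1 (23): +3 → 4 left.
SKU-139/T2: +4 of 5 at 20; pool empty.
Total = 28×4 + 27×3 + 25×5 + 24×11 + 23×3 + 20×4 = 731.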